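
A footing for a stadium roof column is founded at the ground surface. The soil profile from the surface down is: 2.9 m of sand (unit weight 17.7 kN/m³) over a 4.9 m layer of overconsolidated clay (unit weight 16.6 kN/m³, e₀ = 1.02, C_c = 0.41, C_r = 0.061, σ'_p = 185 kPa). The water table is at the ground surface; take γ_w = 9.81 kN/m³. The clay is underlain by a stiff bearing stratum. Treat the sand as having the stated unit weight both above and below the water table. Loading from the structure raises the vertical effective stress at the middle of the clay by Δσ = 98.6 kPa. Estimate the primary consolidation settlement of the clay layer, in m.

S_c ≈ 0.0804 m

Mid-depth of clay below the ground surface: z = 2.9 + 4.9/2 = 5.35 m.
Total vertical stress at mid-clay: σ_v = 17.7×2.9 + 16.6×2.45 = 92 kPa.
Pore pressure: u = 9.81×(5.35 − 0) = 52.483 kPa.
Initial effective stress: σ'_0 = σ_v − u = 92 − 52.483 = 39.517 kPa.
Final effective stress: σ'_f = 39.517 + 98.6 = 138.12 kPa.
σ'_f = 138.12 ≤ σ'_p = 185 kPa, so the clay remains overconsolidated and only the recompression index applies:
S_c = C_r·H/(1+e₀)·log₁₀(σ'_f/σ'_0) = 0.061×4.9/2.02×log₁₀(138.12/39.517)
    = 0.14797 × 0.54347 = 0.08042 m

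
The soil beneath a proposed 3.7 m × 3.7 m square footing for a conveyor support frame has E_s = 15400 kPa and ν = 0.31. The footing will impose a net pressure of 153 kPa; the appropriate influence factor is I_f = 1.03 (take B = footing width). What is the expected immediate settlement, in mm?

Immediate (elastic) settlement: S_e = q·B·(1−ν²)/E_s · I_f.
S_e = 153 × 3.7 × (1 − 0.31²) / 15400 × 1.03
    = 153 × 3.7 × 0.9039 / 15400 × 1.03
    = 0.03422 m = 34.22 mm

S_e ≈ 34.2 mm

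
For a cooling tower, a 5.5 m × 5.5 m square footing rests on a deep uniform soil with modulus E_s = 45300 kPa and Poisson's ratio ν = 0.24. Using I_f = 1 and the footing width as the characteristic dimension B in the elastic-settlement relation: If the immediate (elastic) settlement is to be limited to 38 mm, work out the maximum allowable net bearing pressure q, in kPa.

S_e = q·B·(1−ν²)/E_s · I_f  ⇒  q = S_e·E_s / (B·(1−ν²)·I_f).
q = 0.038 × 45300 / (5.5 × 0.9424 × 1) = 332.1 kPa

q ≈ 332 kPa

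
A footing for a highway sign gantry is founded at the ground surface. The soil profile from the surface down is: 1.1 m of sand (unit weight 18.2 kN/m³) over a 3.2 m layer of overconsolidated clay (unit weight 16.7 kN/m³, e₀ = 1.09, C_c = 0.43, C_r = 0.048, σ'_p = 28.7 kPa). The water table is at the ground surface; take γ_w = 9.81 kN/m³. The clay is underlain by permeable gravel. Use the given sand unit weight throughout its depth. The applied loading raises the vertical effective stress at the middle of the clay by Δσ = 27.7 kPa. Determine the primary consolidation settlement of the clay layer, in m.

S_c ≈ 0.158 m

Mid-depth of clay below the ground surface: z = 1.1 + 3.2/2 = 2.7 m.
Total vertical stress at mid-clay: σ_v = 18.2×1.1 + 16.7×1.6 = 46.74 kPa.
Pore pressure: u = 9.81×(2.7 − 0) = 26.487 kPa.
Initial effective stress: σ'_0 = σ_v − u = 46.74 − 26.487 = 20.253 kPa.
Final effective stress: σ'_f = 20.253 + 27.7 = 47.953 kPa.
σ'_f = 47.953 > σ'_p = 28.7 kPa, so the stress path crosses the preconsolidation pressure — recompression up to σ'_p, then virgin compression beyond:
S_c = H/(1+e₀)·[C_r·log₁₀(σ'_p/σ'_0) + C_c·log₁₀(σ'_f/σ'_p)]
    = 3.2/2.09 × [0.048×log₁₀(28.7/20.253) + 0.43×log₁₀(47.953/28.7)]
    = 1.5311 × [0.0072668 + 0.095862] = 0.1579 m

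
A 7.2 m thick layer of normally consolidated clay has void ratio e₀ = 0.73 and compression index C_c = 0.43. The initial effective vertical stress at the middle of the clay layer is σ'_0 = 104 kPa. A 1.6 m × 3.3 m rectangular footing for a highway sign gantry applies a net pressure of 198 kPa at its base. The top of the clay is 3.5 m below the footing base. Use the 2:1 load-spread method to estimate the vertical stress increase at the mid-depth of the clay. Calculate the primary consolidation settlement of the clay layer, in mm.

Mid-depth of clay below the footing base: z = 3.5 + 7.2/2 = 7.1 m.
Stress increase at mid-clay by the 2:1 spreading method:
Δσ = qBL/((B+z)(L+z)) = 198×1.6×3.3/((1.6+7.1)(3.3+7.1)) = 11.554 kPa
Final effective stress: σ'_f = σ'_0 + Δσ = 104 + 11.554 = 115.55 kPa.
Normally consolidated clay, so the full stress increment lies on the virgin compression line:
S_c = C_c·H/(1+e₀)·log₁₀(σ'_f/σ'_0) = 0.43×7.2/(1+0.73)×log₁₀(115.55/104)
    = 1.7896 × 0.045737 = 0.08185 m

S_c ≈ 81.9 mm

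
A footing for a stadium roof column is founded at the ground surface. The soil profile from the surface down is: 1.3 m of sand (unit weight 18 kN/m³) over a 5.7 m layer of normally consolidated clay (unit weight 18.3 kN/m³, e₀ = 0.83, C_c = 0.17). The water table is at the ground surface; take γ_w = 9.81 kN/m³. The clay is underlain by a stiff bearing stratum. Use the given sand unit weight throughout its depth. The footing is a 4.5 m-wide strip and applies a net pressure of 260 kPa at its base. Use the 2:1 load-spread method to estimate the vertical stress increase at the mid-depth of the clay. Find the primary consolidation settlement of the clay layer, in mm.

S_c ≈ 365 mm

Mid-depth of clay below the ground surface: z = 1.3 + 5.7/2 = 4.15 m.
Total vertical stress at mid-clay: σ_v = 18×1.3 + 18.3×2.85 = 75.555 kPa.
Pore pressure: u = 9.81×(4.15 − 0) = 40.712 kPa.
Initial effective stress: σ'_0 = σ_v − u = 75.555 − 40.712 = 34.843 kPa.
Stress increase at mid-clay by the 2:1 spreading method:
Δσ = qB/(B+z) = 260×4.5/(4.5+4.15) = 135.26 kPa
Final effective stress: σ'_f = σ'_0 + Δσ = 34.843 + 135.26 = 170.1 kPa.
Normally consolidated clay, so the full stress increment lies on the virgin compression line:
S_c = C_c·H/(1+e₀)·log₁₀(σ'_f/σ'_0) = 0.17×5.7/(1+0.83)×log₁₀(170.1/34.843)
    = 0.52951 × 0.68859 = 0.3646 m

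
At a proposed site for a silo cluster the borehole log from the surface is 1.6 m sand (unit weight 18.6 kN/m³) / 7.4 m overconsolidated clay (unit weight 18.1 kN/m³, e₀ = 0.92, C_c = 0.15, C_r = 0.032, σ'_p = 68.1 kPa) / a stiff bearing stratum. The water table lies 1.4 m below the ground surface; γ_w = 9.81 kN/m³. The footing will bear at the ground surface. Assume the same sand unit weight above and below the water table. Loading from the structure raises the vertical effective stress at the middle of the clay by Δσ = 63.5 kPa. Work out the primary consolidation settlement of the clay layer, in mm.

S_c ≈ 154 mm

Mid-depth of clay below the ground surface: z = 1.6 + 7.4/2 = 5.3 m.
Total vertical stress at mid-clay: σ_v = 18.6×1.6 + 18.1×3.7 = 96.73 kPa.
Pore pressure: u = 9.81×(5.3 − 1.4) = 38.259 kPa.
Initial effective stress: σ'_0 = σ_v − u = 96.73 − 38.259 = 58.471 kPa.
Final effective stress: σ'_f = 58.471 + 63.5 = 121.97 kPa.
σ'_f = 121.97 > σ'_p = 68.1 kPa, so the stress path crosses the preconsolidation pressure — recompression up to σ'_p, then virgin compression beyond:
S_c = H/(1+e₀)·[C_r·log₁₀(σ'_p/σ'_0) + C_c·log₁₀(σ'_f/σ'_p)]
    = 7.4/1.92 × [0.032×log₁₀(68.1/58.471) + 0.15×log₁₀(121.97/68.1)]
    = 3.8542 × [0.0021186 + 0.037966] = 0.1545 m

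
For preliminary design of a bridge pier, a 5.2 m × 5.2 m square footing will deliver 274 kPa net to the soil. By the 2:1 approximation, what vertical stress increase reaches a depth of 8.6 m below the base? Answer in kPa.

By the 2:1 method the load spreads at 1 horizontal : 2 vertical, so at depth z the loaded area has grown by z in each plan dimension:
Δσ = qBL/((B+z)(L+z)) = 274×5.2×5.2/((5.2+8.6)(5.2+8.6)) = 38.904 kPa

Δσ_z ≈ 38.9 kPa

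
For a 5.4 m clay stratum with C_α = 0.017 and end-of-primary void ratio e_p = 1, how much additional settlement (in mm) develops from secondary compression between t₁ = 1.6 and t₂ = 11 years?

S_s ≈ 38.4 mm

Secondary compression: S_s = C_α·H/(1+e_p)·log₁₀(t₂/t₁)
S_s = 0.017×5.4/(1+1)×log₁₀(11/1.6)
    = 0.0459 × 0.8373 = 0.03843 m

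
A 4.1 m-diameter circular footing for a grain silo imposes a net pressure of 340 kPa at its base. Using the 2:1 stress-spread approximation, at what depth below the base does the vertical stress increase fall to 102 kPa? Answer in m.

2:1 spreading — at depth z the loaded area has grown by z in each plan dimension:
qD²/(D+z)² = Δσ_z ⇒ z = D(√(q/Δσ_z) − 1) = 4.1×(√(340/102) − 1) = 3.386 m

z ≈ 3.39 m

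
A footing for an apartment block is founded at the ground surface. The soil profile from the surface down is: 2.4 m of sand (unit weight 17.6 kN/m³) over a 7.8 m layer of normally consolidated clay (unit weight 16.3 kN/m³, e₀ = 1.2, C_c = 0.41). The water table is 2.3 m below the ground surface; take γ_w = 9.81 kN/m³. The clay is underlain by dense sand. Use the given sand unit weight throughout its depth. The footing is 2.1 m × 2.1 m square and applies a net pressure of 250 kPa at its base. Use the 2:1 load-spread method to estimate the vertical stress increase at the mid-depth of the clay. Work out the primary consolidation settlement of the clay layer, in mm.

S_c ≈ 133 mm

Mid-depth of clay below the ground surface: z = 2.4 + 7.8/2 = 6.3 m.
Total vertical stress at mid-clay: σ_v = 17.6×2.4 + 16.3×3.9 = 105.81 kPa.
Pore pressure: u = 9.81×(6.3 − 2.3) = 39.24 kPa.
Initial effective stress: σ'_0 = σ_v − u = 105.81 − 39.24 = 66.57 kPa.
Stress increase at mid-clay by the 2:1 spreading method:
Δσ = qBL/((B+z)(L+z)) = 250×2.1×2.1/((2.1+6.3)(2.1+6.3)) = 15.625 kPa
Final effective stress: σ'_f = σ'_0 + Δσ = 66.57 + 15.625 = 82.195 kPa.
Normally consolidated clay, so the full stress increment lies on the virgin compression line:
S_c = C_c·H/(1+e₀)·log₁₀(σ'_f/σ'_0) = 0.41×7.8/(1+1.2)×log₁₀(82.195/66.57)
    = 1.4536 × 0.091567 = 0.1331 m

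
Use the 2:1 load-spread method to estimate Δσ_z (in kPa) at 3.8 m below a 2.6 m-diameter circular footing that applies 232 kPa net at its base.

Δσ_z ≈ 38.3 kPa

By the 2:1 method the load spreads at 1 horizontal : 2 vertical, so at depth z the loaded area has grown by z in each plan dimension:
Δσ ≈ qD²/(D+z)² = 232×2.6²/(2.6+3.8)² = 38.289 kPa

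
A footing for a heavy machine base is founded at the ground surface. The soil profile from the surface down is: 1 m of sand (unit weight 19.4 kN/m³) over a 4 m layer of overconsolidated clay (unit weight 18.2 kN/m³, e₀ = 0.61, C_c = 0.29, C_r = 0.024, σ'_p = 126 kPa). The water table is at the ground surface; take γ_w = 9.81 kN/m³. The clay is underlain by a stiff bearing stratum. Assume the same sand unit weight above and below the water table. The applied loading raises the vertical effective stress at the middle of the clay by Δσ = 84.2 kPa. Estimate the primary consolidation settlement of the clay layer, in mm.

S_c ≈ 37.1 mm

Mid-depth of clay below the ground surface: z = 1 + 4/2 = 3 m.
Total vertical stress at mid-clay: σ_v = 19.4×1 + 18.2×2 = 55.8 kPa.
Pore pressure: u = 9.81×(3 − 0) = 29.43 kPa.
Initial effective stress: σ'_0 = σ_v − u = 55.8 − 29.43 = 26.37 kPa.
Final effective stress: σ'_f = 26.37 + 84.2 = 110.57 kPa.
σ'_f = 110.57 ≤ σ'_p = 126 kPa, so the clay remains overconsolidated and only the recompression index applies:
S_c = C_r·H/(1+e₀)·log₁₀(σ'_f/σ'_0) = 0.024×4/1.61×log₁₀(110.57/26.37)
    = 0.059628 × 0.62253 = 0.03712 m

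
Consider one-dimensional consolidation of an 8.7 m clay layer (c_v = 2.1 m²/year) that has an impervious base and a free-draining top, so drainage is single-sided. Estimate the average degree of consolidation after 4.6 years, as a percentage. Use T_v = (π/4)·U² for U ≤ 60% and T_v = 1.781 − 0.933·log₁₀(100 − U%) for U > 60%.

U ≈ 40.3 %

Drainage path length: H_d = H = 8.7 m (single drainage).
T_v = c_v·t/H_d² = 2.1×4.6/8.7² = 0.12763.
T_v = 0.12763 corresponds to the U ≤ 60% branch:
U = √(4T_v/π) = 0.4031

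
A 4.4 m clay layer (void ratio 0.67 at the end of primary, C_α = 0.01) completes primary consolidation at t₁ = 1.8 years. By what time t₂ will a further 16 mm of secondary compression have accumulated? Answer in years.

S_s = C_α·H/(1+e_p)·log₁₀(t₂/t₁) ⇒ log₁₀(t₂/t₁) = S_s·(1+e_p)/(C_α·H).
log₁₀(t₂/t₁) = 0.016 × (1+0.67) / (0.01×4.4) = 0.6073
t₂ = t₁ × 10^0.6073 = 1.8 × 4.048 = 7.287 years

t₂ ≈ 7.29 years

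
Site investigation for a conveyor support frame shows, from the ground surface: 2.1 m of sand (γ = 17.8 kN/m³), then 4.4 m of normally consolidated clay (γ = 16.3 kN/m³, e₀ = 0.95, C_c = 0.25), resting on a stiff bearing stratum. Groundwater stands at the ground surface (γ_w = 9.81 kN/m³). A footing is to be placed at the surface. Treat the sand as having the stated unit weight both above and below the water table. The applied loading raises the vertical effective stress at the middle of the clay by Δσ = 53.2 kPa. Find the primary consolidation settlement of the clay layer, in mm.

S_c ≈ 245 mm

Mid-depth of clay below the ground surface: z = 2.1 + 4.4/2 = 4.3 m.
Total vertical stress at mid-clay: σ_v = 17.8×2.1 + 16.3×2.2 = 73.24 kPa.
Pore pressure: u = 9.81×(4.3 − 0) = 42.183 kPa.
Initial effective stress: σ'_0 = σ_v − u = 73.24 − 42.183 = 31.057 kPa.
Final effective stress: σ'_f = σ'_0 + Δσ = 31.057 + 53.2 = 84.257 kPa.
Normally consolidated clay, so the full stress increment lies on the virgin compression line:
S_c = C_c·H/(1+e₀)·log₁₀(σ'_f/σ'_0) = 0.25×4.4/(1+0.95)×log₁₀(84.257/31.057)
    = 0.5641 × 0.43345 = 0.2445 m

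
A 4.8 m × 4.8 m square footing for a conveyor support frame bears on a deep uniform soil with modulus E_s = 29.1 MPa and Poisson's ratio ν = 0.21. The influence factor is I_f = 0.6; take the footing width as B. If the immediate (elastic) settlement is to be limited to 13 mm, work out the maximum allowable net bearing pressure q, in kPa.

E_s = 29.1 MPa = 29100 kPa.
S_e = q·B·(1−ν²)/E_s · I_f  ⇒  q = S_e·E_s / (B·(1−ν²)·I_f).
q = 0.013 × 29100 / (4.8 × 0.9559 × 0.6) = 137.4 kPa

q ≈ 137 kPa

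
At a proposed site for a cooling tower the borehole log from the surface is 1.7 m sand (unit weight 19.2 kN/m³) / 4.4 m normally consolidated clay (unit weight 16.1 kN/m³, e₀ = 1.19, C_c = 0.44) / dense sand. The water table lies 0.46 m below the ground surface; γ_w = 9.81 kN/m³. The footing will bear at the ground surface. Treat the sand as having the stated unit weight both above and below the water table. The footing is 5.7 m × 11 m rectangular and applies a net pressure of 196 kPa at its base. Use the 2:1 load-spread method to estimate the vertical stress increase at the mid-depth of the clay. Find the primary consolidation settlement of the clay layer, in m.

Mid-depth of clay below the ground surface: z = 1.7 + 4.4/2 = 3.9 m.
Total vertical stress at mid-clay: σ_v = 19.2×1.7 + 16.1×2.2 = 68.06 kPa.
Pore pressure: u = 9.81×(3.9 − 0.46) = 33.746 kPa.
Initial effective stress: σ'_0 = σ_v − u = 68.06 − 33.746 = 34.314 kPa.
Stress increase at mid-clay by the 2:1 spreading method:
Δσ = qBL/((B+z)(L+z)) = 196×5.7×11/((5.7+3.9)(11+3.9)) = 85.914 kPa
Final effective stress: σ'_f = σ'_0 + Δσ = 34.314 + 85.914 = 120.23 kPa.
Normally consolidated clay, so the full stress increment lies on the virgin compression line:
S_c = C_c·H/(1+e₀)·log₁₀(σ'_f/σ'_0) = 0.44×4.4/(1+1.19)×log₁₀(120.23/34.314)
    = 0.88402 × 0.54454 = 0.4814 m

S_c ≈ 0.481 m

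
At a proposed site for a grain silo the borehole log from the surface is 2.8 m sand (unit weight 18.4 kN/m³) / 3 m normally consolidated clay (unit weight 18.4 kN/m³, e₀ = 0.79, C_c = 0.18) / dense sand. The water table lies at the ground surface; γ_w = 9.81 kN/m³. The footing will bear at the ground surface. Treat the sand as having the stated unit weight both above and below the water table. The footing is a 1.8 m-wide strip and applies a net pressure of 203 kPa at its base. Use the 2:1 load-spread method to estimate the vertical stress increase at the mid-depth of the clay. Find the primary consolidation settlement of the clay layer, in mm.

S_c ≈ 126 mm

Mid-depth of clay below the ground surface: z = 2.8 + 3/2 = 4.3 m.
Total vertical stress at mid-clay: σ_v = 18.4×2.8 + 18.4×1.5 = 79.12 kPa.
Pore pressure: u = 9.81×(4.3 − 0) = 42.183 kPa.
Initial effective stress: σ'_0 = σ_v − u = 79.12 − 42.183 = 36.937 kPa.
Stress increase at mid-clay by the 2:1 spreading method:
Δσ = qB/(B+z) = 203×1.8/(1.8+4.3) = 59.902 kPa
Final effective stress: σ'_f = σ'_0 + Δσ = 36.937 + 59.902 = 96.839 kPa.
Normally consolidated clay, so the full stress increment lies on the virgin compression line:
S_c = C_c·H/(1+e₀)·log₁₀(σ'_f/σ'_0) = 0.18×3/(1+0.79)×log₁₀(96.839/36.937)
    = 0.30168 × 0.41859 = 0.1263 m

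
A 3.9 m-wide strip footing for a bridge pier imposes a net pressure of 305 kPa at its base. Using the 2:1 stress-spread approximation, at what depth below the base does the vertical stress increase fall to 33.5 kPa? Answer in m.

z ≈ 31.6 m

2:1 spreading — at depth z the loaded area has grown by z in each plan dimension:
qB/(B+z) = Δσ_z ⇒ z = qB/Δσ_z − B = 305×3.9/33.5 − 3.9 = 31.61 m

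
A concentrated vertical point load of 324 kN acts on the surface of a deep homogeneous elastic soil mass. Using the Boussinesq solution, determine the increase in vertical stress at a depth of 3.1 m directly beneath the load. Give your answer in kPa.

Boussinesq vertical stress below a point load on an elastic half-space:
Δσ_z = 3P/(2πz²) · [1 + (r/z)²]^(−5/2)
r/z = 0/3.1 = 0; [1+(r/z)²]^(−5/2) = 1.
Δσ_z = 3×324/(2π×3.1²) × 1 = 16.098 × 1 = 16.1 kPa

Δσ_z ≈ 16.1 kPa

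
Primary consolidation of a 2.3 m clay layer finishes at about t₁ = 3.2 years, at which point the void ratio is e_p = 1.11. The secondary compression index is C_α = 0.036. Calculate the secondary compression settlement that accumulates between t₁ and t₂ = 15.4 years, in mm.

Secondary compression: S_s = C_α·H/(1+e_p)·log₁₀(t₂/t₁)
S_s = 0.036×2.3/(1+1.11)×log₁₀(15.4/3.2)
    = 0.03924 × 0.6824 = 0.02678 m

S_s ≈ 26.8 mm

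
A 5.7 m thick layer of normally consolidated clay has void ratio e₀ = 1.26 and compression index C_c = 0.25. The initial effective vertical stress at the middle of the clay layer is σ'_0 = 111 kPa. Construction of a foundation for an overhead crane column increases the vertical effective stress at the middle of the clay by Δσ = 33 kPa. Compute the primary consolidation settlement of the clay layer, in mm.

Final effective stress: σ'_f = σ'_0 + Δσ = 111 + 33 = 144 kPa.
Normally consolidated clay, so the full stress increment lies on the virgin compression line:
S_c = C_c·H/(1+e₀)·log₁₀(σ'_f/σ'_0) = 0.25×5.7/(1+1.26)×log₁₀(144/111)
    = 0.63053 × 0.11304 = 0.07128 m

S_c ≈ 71.3 mm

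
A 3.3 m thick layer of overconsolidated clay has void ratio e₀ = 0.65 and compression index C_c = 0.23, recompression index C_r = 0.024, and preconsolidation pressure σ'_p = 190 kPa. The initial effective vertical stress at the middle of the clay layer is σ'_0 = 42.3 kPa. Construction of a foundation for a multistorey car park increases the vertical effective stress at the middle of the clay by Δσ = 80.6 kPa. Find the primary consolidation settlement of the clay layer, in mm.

Final effective stress: σ'_f = 42.3 + 80.6 = 122.9 kPa.
σ'_f = 122.9 ≤ σ'_p = 190 kPa, so the clay remains overconsolidated and only the recompression index applies:
S_c = C_r·H/(1+e₀)·log₁₀(σ'_f/σ'_0) = 0.024×3.3/1.65×log₁₀(122.9/42.3)
    = 0.048 × 0.46321 = 0.02223 m

S_c ≈ 22.2 mm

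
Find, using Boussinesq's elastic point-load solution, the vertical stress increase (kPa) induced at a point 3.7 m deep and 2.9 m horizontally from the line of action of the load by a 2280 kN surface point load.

Δσ_z ≈ 24 kPa

Boussinesq vertical stress below a point load on an elastic half-space:
Δσ_z = 3P/(2πz²) · [1 + (r/z)²]^(−5/2)
r/z = 2.9/3.7 = 0.78378; [1+(r/z)²]^(−5/2) = 0.30201.
Δσ_z = 3×2280/(2π×3.7²) × 0.30201 = 79.519 × 0.30201 = 24.02 kPa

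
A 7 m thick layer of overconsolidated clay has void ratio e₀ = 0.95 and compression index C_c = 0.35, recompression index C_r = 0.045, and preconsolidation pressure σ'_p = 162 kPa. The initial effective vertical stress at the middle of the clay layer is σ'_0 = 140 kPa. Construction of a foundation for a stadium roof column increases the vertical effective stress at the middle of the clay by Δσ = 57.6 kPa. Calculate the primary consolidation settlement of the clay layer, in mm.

S_c ≈ 119 mm

Final effective stress: σ'_f = 140 + 57.6 = 197.6 kPa.
σ'_f = 197.6 > σ'_p = 162 kPa, so the stress path crosses the preconsolidation pressure — recompression up to σ'_p, then virgin compression beyond:
S_c = H/(1+e₀)·[C_r·log₁₀(σ'_p/σ'_0) + C_c·log₁₀(σ'_f/σ'_p)]
    = 7/1.95 × [0.045×log₁₀(162/140) + 0.35×log₁₀(197.6/162)]
    = 3.5897 × [0.0028524 + 0.030195] = 0.1186 m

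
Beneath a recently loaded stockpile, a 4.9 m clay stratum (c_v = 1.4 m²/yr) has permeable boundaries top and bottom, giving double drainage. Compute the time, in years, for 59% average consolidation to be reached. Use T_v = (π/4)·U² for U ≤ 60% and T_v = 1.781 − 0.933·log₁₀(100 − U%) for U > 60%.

t ≈ 1.17 years

Drainage path length: H_d = H/2 = 2.45 m (double drainage).
U ≤ 60%: T_v = (π/4)·U² = (π/4)×0.59² = 0.2734.
t = T_v·H_d²/c_v = 0.2734×2.45²/1.4 = 1.172 years.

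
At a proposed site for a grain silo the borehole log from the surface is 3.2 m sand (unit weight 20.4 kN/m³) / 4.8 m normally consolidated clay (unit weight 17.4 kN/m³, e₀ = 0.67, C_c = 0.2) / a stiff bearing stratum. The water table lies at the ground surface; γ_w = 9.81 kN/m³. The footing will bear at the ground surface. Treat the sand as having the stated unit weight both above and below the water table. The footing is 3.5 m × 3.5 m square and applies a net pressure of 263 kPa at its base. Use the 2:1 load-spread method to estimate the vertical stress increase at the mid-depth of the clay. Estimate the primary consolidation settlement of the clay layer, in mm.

Mid-depth of clay below the ground surface: z = 3.2 + 4.8/2 = 5.6 m.
Total vertical stress at mid-clay: σ_v = 20.4×3.2 + 17.4×2.4 = 107.04 kPa.
Pore pressure: u = 9.81×(5.6 − 0) = 54.936 kPa.
Initial effective stress: σ'_0 = σ_v − u = 107.04 − 54.936 = 52.104 kPa.
Stress increase at mid-clay by the 2:1 spreading method:
Δσ = qBL/((B+z)(L+z)) = 263×3.5×3.5/((3.5+5.6)(3.5+5.6)) = 38.905 kPa
Final effective stress: σ'_f = σ'_0 + Δσ = 52.104 + 38.905 = 91.009 kPa.
Normally consolidated clay, so the full stress increment lies on the virgin compression line:
S_c = C_c·H/(1+e₀)·log₁₀(σ'_f/σ'_0) = 0.2×4.8/(1+0.67)×log₁₀(91.009/52.104)
    = 0.57485 × 0.24221 = 0.1392 m

S_c ≈ 139 mm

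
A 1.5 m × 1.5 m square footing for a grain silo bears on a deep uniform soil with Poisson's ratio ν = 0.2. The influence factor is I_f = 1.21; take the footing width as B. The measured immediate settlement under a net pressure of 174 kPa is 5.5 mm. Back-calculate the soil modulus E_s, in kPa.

S_e = q·B·(1−ν²)/E_s · I_f  ⇒  E_s = q·B·(1−ν²)·I_f / S_e.
E_s = 174 × 1.5 × 0.96 × 1.21 / 0.0055 = 55120 kPa

E_s ≈ 55100 kPa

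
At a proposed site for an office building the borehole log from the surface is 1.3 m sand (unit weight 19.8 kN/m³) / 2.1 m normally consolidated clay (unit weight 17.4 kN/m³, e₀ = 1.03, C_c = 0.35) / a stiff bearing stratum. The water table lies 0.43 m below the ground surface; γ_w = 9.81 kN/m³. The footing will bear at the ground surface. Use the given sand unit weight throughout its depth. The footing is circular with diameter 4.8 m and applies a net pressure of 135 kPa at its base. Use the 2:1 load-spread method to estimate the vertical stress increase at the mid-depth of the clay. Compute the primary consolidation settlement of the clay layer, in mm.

S_c ≈ 193 mm

Mid-depth of clay below the ground surface: z = 1.3 + 2.1/2 = 2.35 m.
Total vertical stress at mid-clay: σ_v = 19.8×1.3 + 17.4×1.05 = 44.01 kPa.
Pore pressure: u = 9.81×(2.35 − 0.43) = 18.835 kPa.
Initial effective stress: σ'_0 = σ_v − u = 44.01 − 18.835 = 25.175 kPa.
Stress increase at mid-clay by the 2:1 spreading method:
Δσ ≈ qD²/(D+z)² = 135×4.8²/(4.8+2.35)² = 60.842 kPa
Final effective stress: σ'_f = σ'_0 + Δσ = 25.175 + 60.842 = 86.017 kPa.
Normally consolidated clay, so the full stress increment lies on the virgin compression line:
S_c = C_c·H/(1+e₀)·log₁₀(σ'_f/σ'_0) = 0.35×2.1/(1+1.03)×log₁₀(86.017/25.175)
    = 0.36207 × 0.53361 = 0.1932 m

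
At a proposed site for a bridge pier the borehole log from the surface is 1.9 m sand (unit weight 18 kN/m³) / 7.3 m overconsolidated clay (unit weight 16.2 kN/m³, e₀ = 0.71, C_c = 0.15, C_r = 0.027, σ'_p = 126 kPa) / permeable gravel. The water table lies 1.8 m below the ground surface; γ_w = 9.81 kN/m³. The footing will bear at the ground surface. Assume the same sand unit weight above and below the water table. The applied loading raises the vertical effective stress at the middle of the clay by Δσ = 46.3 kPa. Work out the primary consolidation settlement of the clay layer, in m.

Mid-depth of clay below the ground surface: z = 1.9 + 7.3/2 = 5.55 m.
Total vertical stress at mid-clay: σ_v = 18×1.9 + 16.2×3.65 = 93.33 kPa.
Pore pressure: u = 9.81×(5.55 − 1.8) = 36.788 kPa.
Initial effective stress: σ'_0 = σ_v − u = 93.33 − 36.788 = 56.542 kPa.
Final effective stress: σ'_f = 56.542 + 46.3 = 102.84 kPa.
σ'_f = 102.84 ≤ σ'_p = 126 kPa, so the clay remains overconsolidated and only the recompression index applies:
S_c = C_r·H/(1+e₀)·log₁₀(σ'_f/σ'_0) = 0.027×7.3/1.71×log₁₀(102.84/56.542)
    = 0.11526 × 0.25979 = 0.02994 m

S_c ≈ 0.0299 m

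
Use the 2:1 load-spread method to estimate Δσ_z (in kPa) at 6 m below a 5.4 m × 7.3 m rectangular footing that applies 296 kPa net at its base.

By the 2:1 method the load spreads at 1 horizontal : 2 vertical, so at depth z the loaded area has grown by z in each plan dimension:
Δσ = qBL/((B+z)(L+z)) = 296×5.4×7.3/((5.4+6)(7.3+6)) = 76.958 kPa

Δσ_z ≈ 77 kPa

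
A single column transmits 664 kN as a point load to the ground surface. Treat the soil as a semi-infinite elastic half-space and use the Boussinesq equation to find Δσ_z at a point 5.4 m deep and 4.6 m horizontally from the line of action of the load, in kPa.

Boussinesq vertical stress below a point load on an elastic half-space:
Δσ_z = 3P/(2πz²) · [1 + (r/z)²]^(−5/2)
r/z = 4.6/5.4 = 0.85185; [1+(r/z)²]^(−5/2) = 0.25563.
Δσ_z = 3×664/(2π×5.4²) × 0.25563 = 10.872 × 0.25563 = 2.779 kPa

Δσ_z ≈ 2.78 kPa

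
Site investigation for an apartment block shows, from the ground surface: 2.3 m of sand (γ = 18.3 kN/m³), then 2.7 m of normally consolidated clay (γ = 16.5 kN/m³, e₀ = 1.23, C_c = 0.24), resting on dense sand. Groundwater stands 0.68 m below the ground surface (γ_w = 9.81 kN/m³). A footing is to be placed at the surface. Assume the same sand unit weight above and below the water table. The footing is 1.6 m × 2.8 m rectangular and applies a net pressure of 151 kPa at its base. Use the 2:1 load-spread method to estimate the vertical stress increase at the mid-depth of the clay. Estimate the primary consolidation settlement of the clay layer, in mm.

Mid-depth of clay below the ground surface: z = 2.3 + 2.7/2 = 3.65 m.
Total vertical stress at mid-clay: σ_v = 18.3×2.3 + 16.5×1.35 = 64.365 kPa.
Pore pressure: u = 9.81×(3.65 − 0.68) = 29.136 kPa.
Initial effective stress: σ'_0 = σ_v − u = 64.365 − 29.136 = 35.229 kPa.
Stress increase at mid-clay by the 2:1 spreading method:
Δσ = qBL/((B+z)(L+z)) = 151×1.6×2.8/((1.6+3.65)(2.8+3.65)) = 19.977 kPa
Final effective stress: σ'_f = σ'_0 + Δσ = 35.229 + 19.977 = 55.206 kPa.
Normally consolidated clay, so the full stress increment lies on the virgin compression line:
S_c = C_c·H/(1+e₀)·log₁₀(σ'_f/σ'_0) = 0.24×2.7/(1+1.23)×log₁₀(55.206/35.229)
    = 0.29058 × 0.19509 = 0.05669 m

S_c ≈ 56.7 mm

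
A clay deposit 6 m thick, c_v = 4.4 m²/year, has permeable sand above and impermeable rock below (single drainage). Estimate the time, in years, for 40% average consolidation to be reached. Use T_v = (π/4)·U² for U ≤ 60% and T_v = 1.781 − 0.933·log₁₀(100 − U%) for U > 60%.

Drainage path length: H_d = H = 6 m (single drainage).
U ≤ 60%: T_v = (π/4)·U² = (π/4)×0.4² = 0.12566.
t = T_v·H_d²/c_v = 0.12566×6²/4.4 = 1.028 years.

t ≈ 1.03 years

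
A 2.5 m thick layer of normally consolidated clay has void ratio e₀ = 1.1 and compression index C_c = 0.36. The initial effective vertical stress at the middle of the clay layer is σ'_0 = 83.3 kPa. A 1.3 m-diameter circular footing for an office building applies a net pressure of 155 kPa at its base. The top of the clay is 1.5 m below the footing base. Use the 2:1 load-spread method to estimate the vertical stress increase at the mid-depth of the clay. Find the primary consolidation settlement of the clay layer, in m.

Mid-depth of clay below the footing base: z = 1.5 + 2.5/2 = 2.75 m.
Stress increase at mid-clay by the 2:1 spreading method:
Δσ ≈ qD²/(D+z)² = 155×1.3²/(1.3+2.75)² = 15.97 kPa
Final effective stress: σ'_f = σ'_0 + Δσ = 83.3 + 15.97 = 99.27 kPa.
Normally consolidated clay, so the full stress increment lies on the virgin compression line:
S_c = C_c·H/(1+e₀)·log₁₀(σ'_f/σ'_0) = 0.36×2.5/(1+1.1)×log₁₀(99.27/83.3)
    = 0.42857 × 0.076173 = 0.03265 m

S_c ≈ 0.0326 m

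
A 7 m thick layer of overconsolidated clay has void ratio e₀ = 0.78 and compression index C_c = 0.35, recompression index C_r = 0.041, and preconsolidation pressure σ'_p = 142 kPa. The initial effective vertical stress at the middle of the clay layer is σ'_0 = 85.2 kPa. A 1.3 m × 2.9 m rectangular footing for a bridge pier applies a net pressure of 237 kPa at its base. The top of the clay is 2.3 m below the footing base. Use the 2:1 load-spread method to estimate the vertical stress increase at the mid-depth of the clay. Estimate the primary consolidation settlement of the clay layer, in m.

Mid-depth of clay below the footing base: z = 2.3 + 7/2 = 5.8 m.
Stress increase at mid-clay by the 2:1 spreading method:
Δσ = qBL/((B+z)(L+z)) = 237×1.3×2.9/((1.3+5.8)(2.9+5.8)) = 14.465 kPa
Final effective stress: σ'_f = 85.2 + 14.465 = 99.665 kPa.
σ'_f = 99.665 ≤ σ'_p = 142 kPa, so the clay remains overconsolidated and only the recompression index applies:
S_c = C_r·H/(1+e₀)·log₁₀(σ'_f/σ'_0) = 0.041×7/1.78×log₁₀(99.665/85.2)
    = 0.16124 × 0.068103 = 0.01098 m

S_c ≈ 0.011 m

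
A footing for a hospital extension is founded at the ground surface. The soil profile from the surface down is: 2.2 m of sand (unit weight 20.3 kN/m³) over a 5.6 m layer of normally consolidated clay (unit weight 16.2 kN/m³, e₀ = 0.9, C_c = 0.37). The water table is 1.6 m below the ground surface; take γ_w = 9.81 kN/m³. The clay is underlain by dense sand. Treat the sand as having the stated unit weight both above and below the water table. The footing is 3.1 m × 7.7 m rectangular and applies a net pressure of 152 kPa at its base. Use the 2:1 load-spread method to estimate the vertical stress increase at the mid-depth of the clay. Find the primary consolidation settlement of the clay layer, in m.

Mid-depth of clay below the ground surface: z = 2.2 + 5.6/2 = 5 m.
Total vertical stress at mid-clay: σ_v = 20.3×2.2 + 16.2×2.8 = 90.02 kPa.
Pore pressure: u = 9.81×(5 − 1.6) = 33.354 kPa.
Initial effective stress: σ'_0 = σ_v − u = 90.02 − 33.354 = 56.666 kPa.
Stress increase at mid-clay by the 2:1 spreading method:
Δσ = qBL/((B+z)(L+z)) = 152×3.1×7.7/((3.1+5)(7.7+5)) = 35.27 kPa
Final effective stress: σ'_f = σ'_0 + Δσ = 56.666 + 35.27 = 91.936 kPa.
Normally consolidated clay, so the full stress increment lies on the virgin compression line:
S_c = C_c·H/(1+e₀)·log₁₀(σ'_f/σ'_0) = 0.37×5.6/(1+0.9)×log₁₀(91.936/56.666)
    = 1.0905 × 0.21016 = 0.2292 m

S_c ≈ 0.229 m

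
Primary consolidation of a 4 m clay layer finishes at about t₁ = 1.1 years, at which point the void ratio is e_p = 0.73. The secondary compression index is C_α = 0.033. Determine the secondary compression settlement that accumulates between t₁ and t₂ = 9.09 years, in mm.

S_s ≈ 70 mm

Secondary compression: S_s = C_α·H/(1+e_p)·log₁₀(t₂/t₁)
S_s = 0.033×4/(1+0.73)×log₁₀(9.09/1.1)
    = 0.0763 × 0.9172 = 0.06998 m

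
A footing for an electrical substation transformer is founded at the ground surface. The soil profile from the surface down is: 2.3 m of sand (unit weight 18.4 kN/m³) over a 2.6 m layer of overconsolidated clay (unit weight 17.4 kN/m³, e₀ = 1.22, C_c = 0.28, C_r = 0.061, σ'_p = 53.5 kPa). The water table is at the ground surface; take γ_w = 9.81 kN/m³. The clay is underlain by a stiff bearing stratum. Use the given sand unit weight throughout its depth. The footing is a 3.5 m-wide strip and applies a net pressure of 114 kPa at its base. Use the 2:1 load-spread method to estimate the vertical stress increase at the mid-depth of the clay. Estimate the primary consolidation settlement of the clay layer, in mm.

Mid-depth of clay below the ground surface: z = 2.3 + 2.6/2 = 3.6 m.
Total vertical stress at mid-clay: σ_v = 18.4×2.3 + 17.4×1.3 = 64.94 kPa.
Pore pressure: u = 9.81×(3.6 − 0) = 35.316 kPa.
Initial effective stress: σ'_0 = σ_v − u = 64.94 − 35.316 = 29.624 kPa.
Stress increase at mid-clay by the 2:1 spreading method:
Δσ = qB/(B+z) = 114×3.5/(3.5+3.6) = 56.197 kPa
Final effective stress: σ'_f = 29.624 + 56.197 = 85.821 kPa.
σ'_f = 85.821 > σ'_p = 53.5 kPa, so the stress path crosses the preconsolidation pressure — recompression up to σ'_p, then virgin compression beyond:
S_c = H/(1+e₀)·[C_r·log₁₀(σ'_p/σ'_0) + C_c·log₁₀(σ'_f/σ'_p)]
    = 2.6/2.22 × [0.061×log₁₀(53.5/29.624) + 0.28×log₁₀(85.821/53.5)]
    = 1.1712 × [0.015659 + 0.057467] = 0.08565 m

S_c ≈ 85.6 mm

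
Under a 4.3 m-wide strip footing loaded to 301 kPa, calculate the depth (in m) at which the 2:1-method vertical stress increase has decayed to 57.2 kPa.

2:1 spreading — at depth z the loaded area has grown by z in each plan dimension:
qB/(B+z) = Δσ_z ⇒ z = qB/Δσ_z − B = 301×4.3/57.2 − 4.3 = 18.33 m

z ≈ 18.3 m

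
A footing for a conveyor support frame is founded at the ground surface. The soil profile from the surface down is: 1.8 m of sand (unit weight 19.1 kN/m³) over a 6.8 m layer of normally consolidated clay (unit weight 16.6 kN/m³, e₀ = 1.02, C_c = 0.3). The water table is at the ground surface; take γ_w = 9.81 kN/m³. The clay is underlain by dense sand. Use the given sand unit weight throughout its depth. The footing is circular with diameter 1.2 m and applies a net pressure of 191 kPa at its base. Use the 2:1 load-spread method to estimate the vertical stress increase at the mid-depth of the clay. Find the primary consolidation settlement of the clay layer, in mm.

S_c ≈ 68.4 mm

Mid-depth of clay below the ground surface: z = 1.8 + 6.8/2 = 5.2 m.
Total vertical stress at mid-clay: σ_v = 19.1×1.8 + 16.6×3.4 = 90.82 kPa.
Pore pressure: u = 9.81×(5.2 − 0) = 51.012 kPa.
Initial effective stress: σ'_0 = σ_v − u = 90.82 − 51.012 = 39.808 kPa.
Stress increase at mid-clay by the 2:1 spreading method:
Δσ ≈ qD²/(D+z)² = 191×1.2²/(1.2+5.2)² = 6.7148 kPa
Final effective stress: σ'_f = σ'_0 + Δσ = 39.808 + 6.7148 = 46.523 kPa.
Normally consolidated clay, so the full stress increment lies on the virgin compression line:
S_c = C_c·H/(1+e₀)·log₁₀(σ'_f/σ'_0) = 0.3×6.8/(1+1.02)×log₁₀(46.523/39.808)
    = 1.0099 × 0.067697 = 0.06837 m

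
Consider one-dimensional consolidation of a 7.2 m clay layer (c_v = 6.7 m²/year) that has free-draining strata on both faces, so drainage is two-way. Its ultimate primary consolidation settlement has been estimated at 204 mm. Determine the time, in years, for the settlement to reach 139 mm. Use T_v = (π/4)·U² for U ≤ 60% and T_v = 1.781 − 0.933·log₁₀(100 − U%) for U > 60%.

t ≈ 0.732 years

Drainage path length: H_d = H/2 = 3.6 m (double drainage).
U = S(t)/S_ult = 139/204 = 0.6814.
U > 60%: T_v = 1.781 − 0.933·log₁₀(100 − 68.137) = 0.37844.
t = T_v·H_d²/c_v = 0.37844×3.6²/6.7 = 0.732 years.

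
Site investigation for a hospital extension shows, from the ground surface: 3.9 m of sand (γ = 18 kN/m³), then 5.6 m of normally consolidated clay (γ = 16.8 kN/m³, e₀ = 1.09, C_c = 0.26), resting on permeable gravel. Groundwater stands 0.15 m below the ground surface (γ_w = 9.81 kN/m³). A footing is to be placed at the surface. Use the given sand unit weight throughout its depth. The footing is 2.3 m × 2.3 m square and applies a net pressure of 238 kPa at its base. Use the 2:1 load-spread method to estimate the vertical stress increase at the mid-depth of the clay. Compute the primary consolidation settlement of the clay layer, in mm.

S_c ≈ 77.8 mm

Mid-depth of clay below the ground surface: z = 3.9 + 5.6/2 = 6.7 m.
Total vertical stress at mid-clay: σ_v = 18×3.9 + 16.8×2.8 = 117.24 kPa.
Pore pressure: u = 9.81×(6.7 − 0.15) = 64.255 kPa.
Initial effective stress: σ'_0 = σ_v − u = 117.24 − 64.255 = 52.985 kPa.
Stress increase at mid-clay by the 2:1 spreading method:
Δσ = qBL/((B+z)(L+z)) = 238×2.3×2.3/((2.3+6.7)(2.3+6.7)) = 15.543 kPa
Final effective stress: σ'_f = σ'_0 + Δσ = 52.985 + 15.543 = 68.528 kPa.
Normally consolidated clay, so the full stress increment lies on the virgin compression line:
S_c = C_c·H/(1+e₀)·log₁₀(σ'_f/σ'_0) = 0.26×5.6/(1+1.09)×log₁₀(68.528/52.985)
    = 0.69665 × 0.11172 = 0.07783 m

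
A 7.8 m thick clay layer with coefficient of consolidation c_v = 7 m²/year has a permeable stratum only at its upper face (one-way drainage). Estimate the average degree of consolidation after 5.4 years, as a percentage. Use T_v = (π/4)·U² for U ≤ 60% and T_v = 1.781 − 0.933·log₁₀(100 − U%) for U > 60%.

Drainage path length: H_d = H = 7.8 m (single drainage).
T_v = c_v·t/H_d² = 7×5.4/7.8² = 0.6213.
T_v = 0.6213 corresponds to the U > 60% branch:
U = 1 − 10^((1.781 − T_v)/0.933)/100 = 0.825

U ≈ 82.5 %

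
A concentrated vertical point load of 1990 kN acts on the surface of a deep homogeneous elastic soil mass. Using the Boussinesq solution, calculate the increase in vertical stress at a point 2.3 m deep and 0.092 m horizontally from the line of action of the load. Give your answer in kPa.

Δσ_z ≈ 179 kPa

Boussinesq vertical stress below a point load on an elastic half-space:
Δσ_z = 3P/(2πz²) · [1 + (r/z)²]^(−5/2)
r/z = 0.092/2.3 = 0.04; [1+(r/z)²]^(−5/2) = 0.99601.
Δσ_z = 3×1990/(2π×2.3²) × 0.99601 = 179.61 × 0.99601 = 178.9 kPa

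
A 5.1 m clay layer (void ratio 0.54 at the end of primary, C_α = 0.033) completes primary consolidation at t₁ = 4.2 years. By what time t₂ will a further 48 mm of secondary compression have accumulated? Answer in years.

t₂ ≈ 11.5 years

S_s = C_α·H/(1+e_p)·log₁₀(t₂/t₁) ⇒ log₁₀(t₂/t₁) = S_s·(1+e_p)/(C_α·H).
log₁₀(t₂/t₁) = 0.048 × (1+0.54) / (0.033×5.1) = 0.4392
t₂ = t₁ × 10^0.4392 = 4.2 × 2.749 = 11.55 years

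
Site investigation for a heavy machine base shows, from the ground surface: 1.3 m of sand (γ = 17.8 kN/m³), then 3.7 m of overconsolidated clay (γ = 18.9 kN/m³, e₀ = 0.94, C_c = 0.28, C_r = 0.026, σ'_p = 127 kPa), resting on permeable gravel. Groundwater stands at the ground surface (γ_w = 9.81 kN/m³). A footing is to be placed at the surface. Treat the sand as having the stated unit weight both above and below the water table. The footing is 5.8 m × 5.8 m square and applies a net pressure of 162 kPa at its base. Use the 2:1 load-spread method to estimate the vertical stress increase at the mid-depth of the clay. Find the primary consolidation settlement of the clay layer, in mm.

S_c ≈ 27 mm

Mid-depth of clay below the ground surface: z = 1.3 + 3.7/2 = 3.15 m.
Total vertical stress at mid-clay: σ_v = 17.8×1.3 + 18.9×1.85 = 58.105 kPa.
Pore pressure: u = 9.81×(3.15 − 0) = 30.902 kPa.
Initial effective stress: σ'_0 = σ_v − u = 58.105 − 30.902 = 27.203 kPa.
Stress increase at mid-clay by the 2:1 spreading method:
Δσ = qBL/((B+z)(L+z)) = 162×5.8×5.8/((5.8+3.15)(5.8+3.15)) = 68.034 kPa
Final effective stress: σ'_f = 27.203 + 68.034 = 95.237 kPa.
σ'_f = 95.237 ≤ σ'_p = 127 kPa, so the clay remains overconsolidated and only the recompression index applies:
S_c = C_r·H/(1+e₀)·log₁₀(σ'_f/σ'_0) = 0.026×3.7/1.94×log₁₀(95.237/27.203)
    = 0.049587 × 0.54419 = 0.02698 m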